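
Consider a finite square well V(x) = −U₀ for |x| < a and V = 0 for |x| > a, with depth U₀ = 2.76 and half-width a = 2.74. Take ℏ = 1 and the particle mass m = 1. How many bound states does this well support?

N = 5

Define the well-strength parameter z₀ = (a/ℏ)√(2mU₀) = 2.74 × √(2·1·2.76) = 6.438.
A new bound state (alternating even/odd) appears each time z₀ passes a multiple of π/2, so N = ⌊2z₀/π⌋ + 1 = ⌊4.098⌋ + 1 = 5.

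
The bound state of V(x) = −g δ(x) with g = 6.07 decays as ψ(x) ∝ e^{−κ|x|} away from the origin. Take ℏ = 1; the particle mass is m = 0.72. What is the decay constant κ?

Integrating the TISE across x = 0 gives the cusp condition ψ'(0⁺) − ψ'(0⁻) = −(2mg/ℏ²)ψ(0).
With ψ ∝ e^{−κ|x|} this yields −2κ = −2mg/ℏ², so κ = mg/ℏ² = 4.370.

κ = 4.37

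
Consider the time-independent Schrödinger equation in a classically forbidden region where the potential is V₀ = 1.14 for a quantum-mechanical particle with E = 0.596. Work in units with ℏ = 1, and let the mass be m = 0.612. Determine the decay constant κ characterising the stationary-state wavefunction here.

Since E < V₀ the TISE in this region is ψ'' = κ²ψ with κ = √(2m(V₀ − E))/ℏ.
κ = √(2 × 0.612 × 0.544) = 0.8160.

κ = 0.816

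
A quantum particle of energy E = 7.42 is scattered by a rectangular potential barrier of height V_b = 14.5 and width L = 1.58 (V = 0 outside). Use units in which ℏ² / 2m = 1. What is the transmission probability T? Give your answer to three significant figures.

T = 0.000891

E < V_b: inside the barrier ψ ∝ e^{±κx} with κ = √(2m(V_b − E))/ℏ = 2.661.
κL = 4.204, sinh(κL) = 33.47.
The exact tunnelling result is T⁻¹ = 1 + V_b² sinh²(κL) / [4E(V_b − E)] = 1122, so T = 0.000891.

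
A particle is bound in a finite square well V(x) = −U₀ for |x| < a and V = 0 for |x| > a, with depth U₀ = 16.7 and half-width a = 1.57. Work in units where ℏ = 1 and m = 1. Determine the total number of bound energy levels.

Define the well-strength parameter z₀ = (a/ℏ)√(2mU₀) = 1.57 × √(2·1·16.7) = 9.073.
The even/odd transcendental equations gain one root per π/2 in z₀, giving N = 1 + ⌊2z₀/π⌋ = 1 + ⌊5.776⌋ = 6.

N = 6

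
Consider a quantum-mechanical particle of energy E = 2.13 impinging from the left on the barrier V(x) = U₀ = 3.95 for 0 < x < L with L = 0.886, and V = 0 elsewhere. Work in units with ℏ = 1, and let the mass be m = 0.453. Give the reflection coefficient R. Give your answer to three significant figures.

Since E < U₀ the interior solution is evanescent with decay constant κ = √(2m(U₀ − E))/ℏ = 1.284.
κL = 1.138, sinh(κL) = 1.400.
Matching ψ, ψ′ at both faces gives T = [1 + U₀² sinh²(κL) / (4E(U₀ − E))]⁻¹ = 1/2.971 = 0.337.
R = 1 − T = 0.663.

R = 0.663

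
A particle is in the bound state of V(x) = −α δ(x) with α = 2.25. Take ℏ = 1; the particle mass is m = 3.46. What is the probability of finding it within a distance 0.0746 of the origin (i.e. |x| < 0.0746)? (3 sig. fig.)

P = 0.687

The normalised bound state is ψ = √κ e^{−κ|x|} with κ = mα/ℏ² = 7.785.
P(|x| < d) = ∫_{−d}^{d} κ e^{−2κ|x|} dx = 1 − e^{−2κd} = 1 − e^{−1.162} = 0.6870.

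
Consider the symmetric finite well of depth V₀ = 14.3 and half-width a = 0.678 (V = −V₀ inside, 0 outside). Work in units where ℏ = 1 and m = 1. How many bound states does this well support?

N = 3

Define the well-strength parameter z₀ = (a/ℏ)√(2mV₀) = 0.678 × √(2·1·14.3) = 3.626.
A new bound state (alternating even/odd) appears each time z₀ passes a multiple of π/2, so N = ⌊2z₀/π⌋ + 1 = ⌊2.308⌋ + 1 = 3.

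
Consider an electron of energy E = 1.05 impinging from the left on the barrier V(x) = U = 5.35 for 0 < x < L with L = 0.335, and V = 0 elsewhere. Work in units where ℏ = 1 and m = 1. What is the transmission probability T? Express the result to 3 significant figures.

T = 0.324

Since E < U the interior solution is evanescent with decay constant κ = √(2m(U − E))/ℏ = 2.933.
κL = 0.9824, sinh(κL) = 1.148.
The exact tunnelling result is T⁻¹ = 1 + U² sinh²(κL) / [4E(U − E)] = 3.090, so T = 0.324.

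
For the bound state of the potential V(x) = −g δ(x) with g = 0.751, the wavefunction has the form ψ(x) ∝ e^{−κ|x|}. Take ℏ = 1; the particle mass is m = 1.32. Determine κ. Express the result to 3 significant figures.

Integrate −(ℏ²/2m)ψ'' − gδ(x)ψ = Eψ from −ε to +ε: the ψ'' term gives ψ'(0⁺) − ψ'(0⁻) and the δ term gives −(2mg/ℏ²)ψ(0).
With ψ ∝ e^{−κ|x|} this yields −2κ = −2mg/ℏ², so κ = mg/ℏ² = 0.9913.

κ = 0.991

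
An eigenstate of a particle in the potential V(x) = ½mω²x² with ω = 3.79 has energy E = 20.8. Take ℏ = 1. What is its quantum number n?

Invert E_n = (n + ½)ℏω: n = E/ℏω − ½ = 4.988, so n = 5.

n = 5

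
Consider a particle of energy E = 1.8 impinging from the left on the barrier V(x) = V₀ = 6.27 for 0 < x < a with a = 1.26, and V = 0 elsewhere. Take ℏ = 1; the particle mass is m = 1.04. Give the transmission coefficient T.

E < V₀: inside the barrier ψ ∝ e^{±κx} with κ = √(2m(V₀ − E))/ℏ = 3.049.
κa = 3.842, sinh(κa) = 23.30.
Matching ψ, ψ′ at both faces gives T = [1 + V₀² sinh²(κa) / (4E(V₀ − E))]⁻¹ = 1/664.0 = 0.00151.

T = 0.00151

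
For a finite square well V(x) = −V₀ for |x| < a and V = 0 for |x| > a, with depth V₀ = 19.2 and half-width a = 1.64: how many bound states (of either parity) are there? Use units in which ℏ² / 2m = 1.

N = 5

Define the well-strength parameter z₀ = (a/ℏ)√(2mV₀) = 1.64 × √(2·0.5·19.2) = 7.186.
The even/odd transcendental equations gain one root per π/2 in z₀, giving N = 1 + ⌊2z₀/π⌋ = 1 + ⌊4.575⌋ = 5.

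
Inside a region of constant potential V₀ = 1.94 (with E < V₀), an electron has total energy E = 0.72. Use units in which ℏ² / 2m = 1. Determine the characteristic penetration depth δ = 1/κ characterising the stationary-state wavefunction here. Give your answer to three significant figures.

Since E < V₀ the TISE in this region is ψ'' = κ²ψ with κ = √(2m(V₀ − E))/ℏ.
κ = √(2 × 0.5 × 1.22) = 1.105. The penetration depth is δ = 1/κ = 0.905.

δ = 0.905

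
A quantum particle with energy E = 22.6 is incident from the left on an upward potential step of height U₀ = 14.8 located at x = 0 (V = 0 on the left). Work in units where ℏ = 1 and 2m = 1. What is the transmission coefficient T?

The wavenumbers are k₁ = √(2mE)/ℏ = 4.754 on the left and k₂ = √(2m(E − U₀))/ℏ = 2.793 on the right.
Matching ψ and ψ′ at x = 0 gives r = (k₁ − k₂)/(k₁ + k₂), so R = r² = 0.06753 and T = 1 − R = 0.9325.

T = 0.932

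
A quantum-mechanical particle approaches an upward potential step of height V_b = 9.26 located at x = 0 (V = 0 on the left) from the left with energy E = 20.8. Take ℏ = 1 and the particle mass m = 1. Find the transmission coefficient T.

The wavenumbers are k₁ = √(2mE)/ℏ = 6.450 on the left and k₂ = √(2m(E − V_b))/ℏ = 4.804 on the right.
Continuity of ψ and ψ′ at the step yields the reflection amplitude r = (k₁ − k₂)/(k₁ + k₂) = 0.1462; thus R = |r|² = 0.02138, T = 0.9786.

T = 0.979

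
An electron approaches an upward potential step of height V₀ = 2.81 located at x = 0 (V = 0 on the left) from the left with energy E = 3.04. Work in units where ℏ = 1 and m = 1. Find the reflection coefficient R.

The wavenumbers are k₁ = √(2mE)/ℏ = 2.466 on the left and k₂ = √(2m(E − V₀))/ℏ = 0.6782 on the right.
Continuity of ψ and ψ′ at the step yields the reflection amplitude r = (k₁ − k₂)/(k₁ + k₂) = 0.5686; thus R = |r|² = 0.3233, T = 0.6767.

R = 0.323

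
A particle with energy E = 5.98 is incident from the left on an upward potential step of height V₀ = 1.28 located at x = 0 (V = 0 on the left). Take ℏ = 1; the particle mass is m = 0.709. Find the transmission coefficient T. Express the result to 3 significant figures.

The wavenumbers are k₁ = √(2mE)/ℏ = 2.912 on the left and k₂ = √(2m(E − V₀))/ℏ = 2.582 on the right.
Continuity of ψ and ψ′ at the step yields the reflection amplitude r = (k₁ − k₂)/(k₁ + k₂) = 0.06014; thus R = |r|² = 0.003617, T = 0.9964.

T = 0.996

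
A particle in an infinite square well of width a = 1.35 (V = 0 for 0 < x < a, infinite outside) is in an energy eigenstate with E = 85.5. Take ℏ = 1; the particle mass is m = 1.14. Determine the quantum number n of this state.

n = 6

For an infinite well E_n = n²π²ℏ²/(2ma²), so n = (a/πℏ)√(2mE).
n = (1.35/π) × √(2 × 1.14 × 85.5) = 6.000 → n = 6.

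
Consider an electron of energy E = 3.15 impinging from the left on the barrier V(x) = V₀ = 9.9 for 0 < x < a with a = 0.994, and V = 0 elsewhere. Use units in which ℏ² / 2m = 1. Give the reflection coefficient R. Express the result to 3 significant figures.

E < V₀: inside the barrier ψ ∝ e^{±κx} with κ = √(2m(V₀ − E))/ℏ = 2.598.
κa = 2.582, sinh(κa) = 6.577.
The exact tunnelling result is T⁻¹ = 1 + V₀² sinh²(κa) / [4E(V₀ − E)] = 50.85, so T = 0.0197.
R = 1 − T = 0.980.

R = 0.980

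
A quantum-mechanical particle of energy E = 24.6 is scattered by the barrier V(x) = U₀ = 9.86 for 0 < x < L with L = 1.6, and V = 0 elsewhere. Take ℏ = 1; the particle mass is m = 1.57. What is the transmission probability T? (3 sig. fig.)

T = 0.938

Above the barrier the interior wavenumber is k₂ = √(2m(E − U₀))/ℏ = 6.803, giving phase k₂L = 10.89.
Matching at both interfaces gives T⁻¹ = 1 + U₀² sin²(k₂L) / [4E(E − U₀)] = 1.066, hence T = 0.938.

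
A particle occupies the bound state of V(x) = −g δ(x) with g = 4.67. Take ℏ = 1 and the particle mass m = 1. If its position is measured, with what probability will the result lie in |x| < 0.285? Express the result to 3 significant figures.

P = 0.930

The normalised bound state is ψ = √κ e^{−κ|x|} with κ = mg/ℏ² = 4.670.
P(|x| < d) = ∫_{−d}^{d} κ e^{−2κ|x|} dx = 1 − e^{−2κd} = 1 − e^{−2.662} = 0.9302.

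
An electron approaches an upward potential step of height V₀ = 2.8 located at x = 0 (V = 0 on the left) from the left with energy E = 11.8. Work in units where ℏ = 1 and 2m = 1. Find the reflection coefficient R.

On each side the TISE gives plane waves with k = √(2m(E − V))/ℏ: k₁ = √(2·½·11.8) = 3.435, k₂ = √(2·½·9) = 3.000.
Matching ψ and ψ′ at x = 0 gives r = (k₁ − k₂)/(k₁ + k₂), so R = r² = 0.004572 and T = 1 − R = 0.9954.

R = 0.00457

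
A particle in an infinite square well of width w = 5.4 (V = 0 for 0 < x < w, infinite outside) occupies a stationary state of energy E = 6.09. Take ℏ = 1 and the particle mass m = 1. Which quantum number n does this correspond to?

For an infinite well E_n = n²π²ℏ²/(2mw²), so n = (w/πℏ)√(2mE).
n = (5.4/π) × √(2 × 1 × 6.09) = 5.999 → n = 6.

n = 6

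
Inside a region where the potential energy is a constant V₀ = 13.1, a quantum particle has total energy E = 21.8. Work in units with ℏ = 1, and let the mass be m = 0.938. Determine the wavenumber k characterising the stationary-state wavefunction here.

k = 4.04

With E > V₀ the solution is oscillatory, ψ ∝ e^{±ikx} with k = √(2m(E − V₀))/ℏ.
k = √(2 × 0.938 × 8.7) = 4.040.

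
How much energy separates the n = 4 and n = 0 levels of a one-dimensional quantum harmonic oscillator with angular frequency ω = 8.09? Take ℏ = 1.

ΔE = 32.4

E_n = ℏω(n + ½), so ΔE = (4 − 0) ℏω = 4 × 8.09 = 32.36.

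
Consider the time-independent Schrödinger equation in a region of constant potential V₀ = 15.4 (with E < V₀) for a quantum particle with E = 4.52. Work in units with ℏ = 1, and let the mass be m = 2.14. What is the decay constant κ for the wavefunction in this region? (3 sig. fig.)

κ = 6.82

Since E < V₀ the TISE in this region is ψ'' = κ²ψ with κ = √(2m(V₀ − E))/ℏ.
κ = √(2 × 2.14 × 10.88) = 6.824.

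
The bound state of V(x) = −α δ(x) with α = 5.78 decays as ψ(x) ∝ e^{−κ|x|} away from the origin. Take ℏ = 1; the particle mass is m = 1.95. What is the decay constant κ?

Integrate −(ℏ²/2m)ψ'' − αδ(x)ψ = Eψ from −ε to +ε: the ψ'' term gives ψ'(0⁺) − ψ'(0⁻) and the δ term gives −(2mα/ℏ²)ψ(0).
With ψ ∝ e^{−κ|x|} this yields −2κ = −2mα/ℏ², so κ = mα/ℏ² = 11.27.

κ = 11.3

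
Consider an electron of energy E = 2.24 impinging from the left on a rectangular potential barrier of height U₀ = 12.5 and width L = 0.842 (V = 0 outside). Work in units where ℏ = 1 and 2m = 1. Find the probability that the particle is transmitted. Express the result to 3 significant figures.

E < U₀: inside the barrier ψ ∝ e^{±κx} with κ = √(2m(U₀ − E))/ℏ = 3.203.
κL = 2.697, sinh(κL) = 7.384.
The exact tunnelling result is T⁻¹ = 1 + U₀² sinh²(κL) / [4E(U₀ − E)] = 93.67, so T = 0.0107.

T = 0.0107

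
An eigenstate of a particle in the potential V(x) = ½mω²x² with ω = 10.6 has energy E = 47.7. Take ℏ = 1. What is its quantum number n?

Invert E_n = (n + ½)ℏω: n = E/ℏω − ½ = 4.000, so n = 4.

n = 4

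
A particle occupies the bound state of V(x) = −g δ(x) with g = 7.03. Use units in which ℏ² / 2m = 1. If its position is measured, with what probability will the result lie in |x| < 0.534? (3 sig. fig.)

P = 0.977

The normalised bound state is ψ = √κ e^{−κ|x|} with κ = mg/ℏ² = 3.515.
P(|x| < d) = ∫_{−d}^{d} κ e^{−2κ|x|} dx = 1 − e^{−2κd} = 1 − e^{−3.754} = 0.9766.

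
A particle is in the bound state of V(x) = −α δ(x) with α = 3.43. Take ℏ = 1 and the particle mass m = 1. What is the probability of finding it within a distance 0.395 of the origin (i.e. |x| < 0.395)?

The normalised bound state is ψ = √κ e^{−κ|x|} with κ = mα/ℏ² = 3.430.
P(|x| < d) = ∫_{−d}^{d} κ e^{−2κ|x|} dx = 1 − e^{−2κd} = 1 − e^{−2.710} = 0.9334.

P = 0.933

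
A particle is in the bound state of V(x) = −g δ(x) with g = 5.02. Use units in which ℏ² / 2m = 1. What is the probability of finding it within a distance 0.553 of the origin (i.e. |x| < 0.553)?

P = 0.938

The normalised bound state is ψ = √κ e^{−κ|x|} with κ = mg/ℏ² = 2.510.
P(|x| < d) = ∫_{−d}^{d} κ e^{−2κ|x|} dx = 1 − e^{−2κd} = 1 − e^{−2.776} = 0.9377.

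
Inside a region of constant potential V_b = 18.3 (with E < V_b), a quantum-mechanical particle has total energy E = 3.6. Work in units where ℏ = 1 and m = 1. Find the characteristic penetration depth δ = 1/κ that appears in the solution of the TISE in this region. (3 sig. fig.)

δ = 0.184

Since E < V_b the TISE in this region is ψ'' = κ²ψ with κ = √(2m(V_b − E))/ℏ.
κ = √(2 × 1 × 14.7) = 5.422. The penetration depth is δ = 1/κ = 0.184.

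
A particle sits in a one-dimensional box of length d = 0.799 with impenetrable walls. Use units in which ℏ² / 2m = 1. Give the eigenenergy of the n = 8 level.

E = 989

The infinite-well eigenfunctions ψ_n = √(2/d) sin(nπx/d) vanish at both walls, giving E_n = n²π²ℏ²/(2md²).
E_8 = 8² × π² / (2 × 0.5 × 0.799²) = 989.4.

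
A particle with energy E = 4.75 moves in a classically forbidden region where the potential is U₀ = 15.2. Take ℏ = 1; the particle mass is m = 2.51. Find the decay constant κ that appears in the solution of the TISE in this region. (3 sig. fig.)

κ = 7.24

Since E < U₀ the TISE in this region is ψ'' = κ²ψ with κ = √(2m(U₀ − E))/ℏ.
κ = √(2 × 2.51 × 10.45) = 7.243.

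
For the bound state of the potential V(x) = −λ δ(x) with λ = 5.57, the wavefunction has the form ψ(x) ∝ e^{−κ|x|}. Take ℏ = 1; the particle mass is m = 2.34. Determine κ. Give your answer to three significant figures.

κ = 13.0

Integrating the TISE across x = 0 gives the cusp condition ψ'(0⁺) − ψ'(0⁻) = −(2mλ/ℏ²)ψ(0).
With ψ ∝ e^{−κ|x|} this yields −2κ = −2mλ/ℏ², so κ = mλ/ℏ² = 13.03.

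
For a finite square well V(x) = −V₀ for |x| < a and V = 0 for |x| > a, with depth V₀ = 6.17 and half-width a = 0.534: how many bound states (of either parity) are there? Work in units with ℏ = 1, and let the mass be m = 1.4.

N = 2

The dimensionless depth is z₀ = a√(2mV₀)/ℏ = 0.534 × √(17.28) = 2.220.
The even/odd transcendental equations gain one root per π/2 in z₀, giving N = 1 + ⌊2z₀/π⌋ = 1 + ⌊1.413⌋ = 2.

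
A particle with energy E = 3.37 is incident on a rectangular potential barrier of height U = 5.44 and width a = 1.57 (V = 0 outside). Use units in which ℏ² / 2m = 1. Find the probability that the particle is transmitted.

E < U: inside the barrier ψ ∝ e^{±κx} with κ = √(2m(U − E))/ℏ = 1.439.
κa = 2.259, sinh(κa) = 4.734.
The exact tunnelling result is T⁻¹ = 1 + U² sinh²(κa) / [4E(U − E)] = 24.77, so T = 0.0404.

T = 0.0404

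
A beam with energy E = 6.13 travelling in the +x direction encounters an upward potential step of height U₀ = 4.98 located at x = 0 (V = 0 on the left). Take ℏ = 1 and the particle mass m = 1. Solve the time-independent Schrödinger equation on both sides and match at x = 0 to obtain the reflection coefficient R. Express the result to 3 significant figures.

On each side the TISE gives plane waves with k = √(2m(E − V))/ℏ: k₁ = √(2·1·6.13) = 3.501, k₂ = √(2·1·1.15) = 1.517.
Continuity of ψ and ψ′ at the step yields the reflection amplitude r = (k₁ − k₂)/(k₁ + k₂) = 0.3955; thus R = |r|² = 0.1565, T = 0.8435.

R = 0.156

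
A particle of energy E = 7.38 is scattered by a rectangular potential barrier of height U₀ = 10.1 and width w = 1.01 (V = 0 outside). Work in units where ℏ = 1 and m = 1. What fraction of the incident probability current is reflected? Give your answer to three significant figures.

R = 0.972

E < U₀: inside the barrier ψ ∝ e^{±κx} with κ = √(2m(U₀ − E))/ℏ = 2.332.
κw = 2.356, sinh(κw) = 5.225.
The exact tunnelling result is T⁻¹ = 1 + U₀² sinh²(κw) / [4E(U₀ − E)] = 35.69, so T = 0.0280.
R = 1 − T = 0.972.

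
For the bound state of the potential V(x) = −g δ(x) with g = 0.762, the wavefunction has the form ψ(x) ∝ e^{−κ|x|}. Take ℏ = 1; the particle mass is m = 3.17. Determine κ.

Integrating the TISE across x = 0 gives the cusp condition ψ'(0⁺) − ψ'(0⁻) = −(2mg/ℏ²)ψ(0).
With ψ ∝ e^{−κ|x|} this yields −2κ = −2mg/ℏ², so κ = mg/ℏ² = 2.416.

κ = 2.42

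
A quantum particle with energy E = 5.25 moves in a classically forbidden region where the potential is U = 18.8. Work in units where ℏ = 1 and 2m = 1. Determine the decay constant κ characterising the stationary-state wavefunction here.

κ = 3.68

Since E < U the TISE in this region is ψ'' = κ²ψ with κ = √(2m(U − E))/ℏ.
κ = √(2 × 0.5 × 13.55) = 3.681.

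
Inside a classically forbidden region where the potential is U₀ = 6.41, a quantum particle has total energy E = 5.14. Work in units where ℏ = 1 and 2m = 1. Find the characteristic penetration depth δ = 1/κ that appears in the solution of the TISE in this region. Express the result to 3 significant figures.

Since E < U₀ the TISE in this region is ψ'' = κ²ψ with κ = √(2m(U₀ − E))/ℏ.
κ = √(2 × 0.5 × 1.27) = 1.127. The penetration depth is δ = 1/κ = 0.887.

δ = 0.887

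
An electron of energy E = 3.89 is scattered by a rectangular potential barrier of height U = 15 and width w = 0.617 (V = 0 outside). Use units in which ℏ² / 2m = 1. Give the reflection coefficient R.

E < U: inside the barrier ψ ∝ e^{±κx} with κ = √(2m(U − E))/ℏ = 3.333.
κw = 2.057, sinh(κw) = 3.846.
The exact tunnelling result is T⁻¹ = 1 + U² sinh²(κw) / [4E(U − E)] = 20.25, so T = 0.0494.
R = 1 − T = 0.951.

R = 0.951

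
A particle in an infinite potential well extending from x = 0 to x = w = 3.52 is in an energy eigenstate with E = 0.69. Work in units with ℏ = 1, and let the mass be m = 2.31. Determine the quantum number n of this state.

n = 2

From E_n = n²π²ℏ²/(2mw²) invert to n = √(2mw²E)/(πℏ).
n = (3.52/π) × √(2 × 2.31 × 0.69) = 2.000 → n = 2.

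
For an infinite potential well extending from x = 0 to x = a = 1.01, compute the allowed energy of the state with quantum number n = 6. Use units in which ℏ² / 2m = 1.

The infinite-well eigenfunctions ψ_n = √(2/a) sin(nπx/a) vanish at both walls, giving E_n = n²π²ℏ²/(2ma²).
E_6 = 6² × π² / (2 × 0.5 × 1.01²) = 348.3.

E = 348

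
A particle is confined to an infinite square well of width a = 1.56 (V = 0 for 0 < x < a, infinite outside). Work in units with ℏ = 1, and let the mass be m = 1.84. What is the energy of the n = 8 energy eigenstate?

E = 70.5

Requiring ψ(0) = ψ(a) = 0 quantises k = nπ/a, hence E_n = ℏ²k²/2m = n²π²ℏ²/(2ma²).
E_8 = 8² × π² / (2 × 1.84 × 1.56²) = 70.53.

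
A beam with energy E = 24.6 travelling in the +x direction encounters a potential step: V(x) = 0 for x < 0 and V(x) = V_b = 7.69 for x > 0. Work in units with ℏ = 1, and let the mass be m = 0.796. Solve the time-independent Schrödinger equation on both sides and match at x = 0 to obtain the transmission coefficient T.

The wavenumbers are k₁ = √(2mE)/ℏ = 6.258 on the left and k₂ = √(2m(E − V_b))/ℏ = 5.189 on the right.
Matching ψ and ψ′ at x = 0 gives r = (k₁ − k₂)/(k₁ + k₂), so R = r² = 0.008730 and T = 1 − R = 0.9913.

T = 0.991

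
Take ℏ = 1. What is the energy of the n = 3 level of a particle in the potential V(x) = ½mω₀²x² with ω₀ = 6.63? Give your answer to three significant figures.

E = 23.2

Using E_n = (n + ½)ℏω₀: E_3 = 3.5 × 6.63 = 23.21.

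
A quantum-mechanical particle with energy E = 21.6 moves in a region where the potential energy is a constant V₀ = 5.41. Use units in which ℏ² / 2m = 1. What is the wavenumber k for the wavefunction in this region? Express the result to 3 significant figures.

k = 4.02

With E > V₀ the solution is oscillatory, ψ ∝ e^{±ikx} with k = √(2m(E − V₀))/ℏ.
k = √(2 × 0.5 × 16.19) = 4.024.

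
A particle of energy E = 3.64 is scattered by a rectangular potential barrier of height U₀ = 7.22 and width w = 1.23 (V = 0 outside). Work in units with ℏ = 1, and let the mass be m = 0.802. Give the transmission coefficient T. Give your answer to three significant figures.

Since E < U₀ the interior solution is evanescent with decay constant κ = √(2m(U₀ − E))/ℏ = 2.396.
κw = 2.947, sinh(κw) = 9.503.
The exact tunnelling result is T⁻¹ = 1 + U₀² sinh²(κw) / [4E(U₀ − E)] = 91.30, so T = 0.0110.

T = 0.0110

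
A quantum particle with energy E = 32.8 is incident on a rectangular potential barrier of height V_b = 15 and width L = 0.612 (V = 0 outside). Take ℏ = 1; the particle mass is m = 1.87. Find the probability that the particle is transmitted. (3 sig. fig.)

T = 0.918

E > V_b: inside the barrier k₂ = √(2m(E − V_b))/ℏ = 8.159, k₂L = 4.993.
T = [1 + V_b² sin²(k₂L) / (4E(E − V_b))]⁻¹ = 1/1.089 = 0.918.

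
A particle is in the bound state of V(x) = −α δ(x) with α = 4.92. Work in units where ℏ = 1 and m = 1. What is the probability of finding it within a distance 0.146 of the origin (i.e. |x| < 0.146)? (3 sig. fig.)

P = 0.762

The normalised bound state is ψ = √κ e^{−κ|x|} with κ = mα/ℏ² = 4.920.
P(|x| < d) = ∫_{−d}^{d} κ e^{−2κ|x|} dx = 1 − e^{−2κd} = 1 − e^{−1.437} = 0.7623.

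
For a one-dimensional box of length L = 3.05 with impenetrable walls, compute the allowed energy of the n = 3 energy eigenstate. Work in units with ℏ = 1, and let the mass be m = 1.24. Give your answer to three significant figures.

Requiring ψ(0) = ψ(L) = 0 quantises k = nπ/L, hence E_n = ℏ²k²/2m = n²π²ℏ²/(2mL²).
E_3 = 3² × π² / (2 × 1.24 × 3.05²) = 3.850.

E = 3.85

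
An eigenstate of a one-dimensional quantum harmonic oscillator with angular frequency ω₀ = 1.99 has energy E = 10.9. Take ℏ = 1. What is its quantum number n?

E_n = ℏω₀(n + ½) ⇒ n = E/(ℏω₀) − ½ = 10.9/1.99 − 0.5 = 4.977 → n = 5.

n = 5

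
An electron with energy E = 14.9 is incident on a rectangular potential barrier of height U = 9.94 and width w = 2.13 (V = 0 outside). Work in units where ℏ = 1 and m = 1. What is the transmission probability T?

E > U: inside the barrier k₂ = √(2m(E − U))/ℏ = 3.150, k₂w = 6.709.
Matching at both interfaces gives T⁻¹ = 1 + U² sin²(k₂w) / [4E(E − U)] = 1.057, hence T = 0.946.

T = 0.946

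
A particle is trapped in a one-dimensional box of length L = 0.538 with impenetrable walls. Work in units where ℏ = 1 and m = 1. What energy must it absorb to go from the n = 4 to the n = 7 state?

ΔE = 563

E_n = n²π²ℏ²/(2mL²), so ΔE = (7² − 4²) π²ℏ²/(2mL²).
ΔE = 33 × π² / (2 × 1 × 0.538²) = 562.6.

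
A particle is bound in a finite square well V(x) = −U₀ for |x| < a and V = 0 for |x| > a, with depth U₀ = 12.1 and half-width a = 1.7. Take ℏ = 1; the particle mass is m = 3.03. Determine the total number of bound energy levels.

The dimensionless depth is z₀ = a√(2mU₀)/ℏ = 1.7 × √(73.33) = 14.56.
The even/odd transcendental equations gain one root per π/2 in z₀, giving N = 1 + ⌊2z₀/π⌋ = 1 + ⌊9.267⌋ = 10.

N = 10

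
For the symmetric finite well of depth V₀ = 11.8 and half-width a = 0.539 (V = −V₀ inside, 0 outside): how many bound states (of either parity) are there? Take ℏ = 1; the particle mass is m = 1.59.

Define the well-strength parameter z₀ = (a/ℏ)√(2mV₀) = 0.539 × √(2·1.59·11.8) = 3.302.
A new bound state (alternating even/odd) appears each time z₀ passes a multiple of π/2, so N = ⌊2z₀/π⌋ + 1 = ⌊2.102⌋ + 1 = 3.

N = 3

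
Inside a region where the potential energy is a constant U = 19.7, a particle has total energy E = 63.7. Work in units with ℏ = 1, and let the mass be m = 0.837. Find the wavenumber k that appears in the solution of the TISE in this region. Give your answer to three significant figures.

k = 8.58

With E > U the solution is oscillatory, ψ ∝ e^{±ikx} with k = √(2m(E − U))/ℏ.
k = √(2 × 0.837 × 44) = 8.582.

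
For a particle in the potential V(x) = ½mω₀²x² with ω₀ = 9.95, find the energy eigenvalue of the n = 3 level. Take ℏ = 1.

E = 34.8

The oscillator eigenvalues are E_n = ℏω₀(n + ½), so E_3 = 9.95 × 3.5 = 34.83.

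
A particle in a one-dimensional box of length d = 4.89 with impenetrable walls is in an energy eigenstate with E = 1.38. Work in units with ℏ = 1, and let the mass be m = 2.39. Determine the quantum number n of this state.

n = 4

For an infinite well E_n = n²π²ℏ²/(2md²), so n = (d/πℏ)√(2mE).
n = (4.89/π) × √(2 × 2.39 × 1.38) = 3.998 → n = 4.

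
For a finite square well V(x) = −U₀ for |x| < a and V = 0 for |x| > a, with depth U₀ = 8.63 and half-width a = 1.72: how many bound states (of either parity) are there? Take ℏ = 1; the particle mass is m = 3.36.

Define the well-strength parameter z₀ = (a/ℏ)√(2mU₀) = 1.72 × √(2·3.36·8.63) = 13.10.
A new bound state (alternating even/odd) appears each time z₀ passes a multiple of π/2, so N = ⌊2z₀/π⌋ + 1 = ⌊8.339⌋ + 1 = 9.

N = 9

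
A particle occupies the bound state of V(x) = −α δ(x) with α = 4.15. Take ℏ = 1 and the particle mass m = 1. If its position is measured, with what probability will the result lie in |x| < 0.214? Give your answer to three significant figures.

The normalised bound state is ψ = √κ e^{−κ|x|} with κ = mα/ℏ² = 4.150.
P(|x| < d) = ∫_{−d}^{d} κ e^{−2κ|x|} dx = 1 − e^{−2κd} = 1 − e^{−1.776} = 0.8307.

P = 0.831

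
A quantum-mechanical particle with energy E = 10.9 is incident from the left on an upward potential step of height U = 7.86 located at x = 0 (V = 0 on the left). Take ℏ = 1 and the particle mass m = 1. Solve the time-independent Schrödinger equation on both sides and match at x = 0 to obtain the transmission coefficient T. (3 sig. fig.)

T = 0.905

The wavenumbers are k₁ = √(2mE)/ℏ = 4.669 on the left and k₂ = √(2m(E − U))/ℏ = 2.466 on the right.
Matching ψ and ψ′ at x = 0 gives r = (k₁ − k₂)/(k₁ + k₂), so R = r² = 0.09536 and T = 1 − R = 0.9046.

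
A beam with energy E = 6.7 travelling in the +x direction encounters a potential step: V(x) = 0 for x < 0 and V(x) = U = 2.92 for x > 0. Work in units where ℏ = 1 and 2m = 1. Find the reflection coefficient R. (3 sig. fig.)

R = 0.0202

The wavenumbers are k₁ = √(2mE)/ℏ = 2.588 on the left and k₂ = √(2m(E − U))/ℏ = 1.944 on the right.
Matching ψ and ψ′ at x = 0 gives r = (k₁ − k₂)/(k₁ + k₂), so R = r² = 0.02020 and T = 1 − R = 0.9798.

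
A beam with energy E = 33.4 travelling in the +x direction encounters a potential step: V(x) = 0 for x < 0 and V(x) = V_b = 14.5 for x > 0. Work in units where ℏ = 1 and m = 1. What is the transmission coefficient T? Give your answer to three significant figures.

The wavenumbers are k₁ = √(2mE)/ℏ = 8.173 on the left and k₂ = √(2m(E − V_b))/ℏ = 6.148 on the right.
Continuity of ψ and ψ′ at the step yields the reflection amplitude r = (k₁ − k₂)/(k₁ + k₂) = 0.1414; thus R = |r|² = 0.01999, T = 0.9800.

T = 0.980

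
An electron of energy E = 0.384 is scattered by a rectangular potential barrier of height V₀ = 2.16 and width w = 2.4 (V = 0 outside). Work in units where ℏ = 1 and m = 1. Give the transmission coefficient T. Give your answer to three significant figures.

E < V₀: inside the barrier ψ ∝ e^{±κx} with κ = √(2m(V₀ − E))/ℏ = 1.885.
κw = 4.523, sinh(κw) = 46.06.
The exact tunnelling result is T⁻¹ = 1 + V₀² sinh²(κw) / [4E(V₀ − E)] = 3630, so T = 0.000276.

T = 0.000276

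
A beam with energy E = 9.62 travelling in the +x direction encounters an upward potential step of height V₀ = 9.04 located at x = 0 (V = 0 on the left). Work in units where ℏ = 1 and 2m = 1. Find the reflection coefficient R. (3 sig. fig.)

The wavenumbers are k₁ = √(2mE)/ℏ = 3.102 on the left and k₂ = √(2m(E − V₀))/ℏ = 0.7616 on the right.
Continuity of ψ and ψ′ at the step yields the reflection amplitude r = (k₁ − k₂)/(k₁ + k₂) = 0.6057; thus R = |r|² = 0.3669, T = 0.6331.

R = 0.367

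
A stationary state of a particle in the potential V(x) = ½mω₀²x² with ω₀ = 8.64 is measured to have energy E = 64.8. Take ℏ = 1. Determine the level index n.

n = 7

Invert E_n = (n + ½)ℏω₀: n = E/ℏω₀ − ½ = 7.000, so n = 7.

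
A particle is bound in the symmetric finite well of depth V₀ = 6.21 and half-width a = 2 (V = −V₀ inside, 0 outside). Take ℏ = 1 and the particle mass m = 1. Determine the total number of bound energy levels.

N = 5

The dimensionless depth is z₀ = a√(2mV₀)/ℏ = 2 × √(12.42) = 7.048.
The even/odd transcendental equations gain one root per π/2 in z₀, giving N = 1 + ⌊2z₀/π⌋ = 1 + ⌊4.487⌋ = 5.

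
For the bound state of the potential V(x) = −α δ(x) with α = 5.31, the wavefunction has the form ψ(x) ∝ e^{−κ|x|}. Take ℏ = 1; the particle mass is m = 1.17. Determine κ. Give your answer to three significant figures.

κ = 6.21

Integrate −(ℏ²/2m)ψ'' − αδ(x)ψ = Eψ from −ε to +ε: the ψ'' term gives ψ'(0⁺) − ψ'(0⁻) and the δ term gives −(2mα/ℏ²)ψ(0).
With ψ ∝ e^{−κ|x|} this yields −2κ = −2mα/ℏ², so κ = mα/ℏ² = 6.213.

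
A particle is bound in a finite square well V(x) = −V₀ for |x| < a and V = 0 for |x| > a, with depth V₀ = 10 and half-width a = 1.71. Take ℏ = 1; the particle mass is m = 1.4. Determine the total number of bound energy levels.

Define the well-strength parameter z₀ = (a/ℏ)√(2mV₀) = 1.71 × √(2·1.4·10) = 9.048.
A new bound state (alternating even/odd) appears each time z₀ passes a multiple of π/2, so N = ⌊2z₀/π⌋ + 1 = ⌊5.760⌋ + 1 = 6.

N = 6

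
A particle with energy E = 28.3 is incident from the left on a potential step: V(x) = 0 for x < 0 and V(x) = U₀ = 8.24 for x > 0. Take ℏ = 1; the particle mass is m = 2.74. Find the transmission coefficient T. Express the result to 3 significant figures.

On each side the TISE gives plane waves with k = √(2m(E − V))/ℏ: k₁ = √(2·2.74·28.3) = 12.45, k₂ = √(2·2.74·20.06) = 10.48.
Matching ψ and ψ′ at x = 0 gives r = (k₁ − k₂)/(k₁ + k₂), so R = r² = 0.007365 and T = 1 − R = 0.9926.

T = 0.993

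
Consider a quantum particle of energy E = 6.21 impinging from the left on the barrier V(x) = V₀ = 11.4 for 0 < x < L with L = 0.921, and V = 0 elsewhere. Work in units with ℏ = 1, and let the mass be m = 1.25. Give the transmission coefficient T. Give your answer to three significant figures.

T = 0.00520

E < V₀: inside the barrier ψ ∝ e^{±κx} with κ = √(2m(V₀ − E))/ℏ = 3.602.
κL = 3.318, sinh(κL) = 13.78.
Matching ψ, ψ′ at both faces gives T = [1 + V₀² sinh²(κL) / (4E(V₀ − E))]⁻¹ = 1/192.4 = 0.00520.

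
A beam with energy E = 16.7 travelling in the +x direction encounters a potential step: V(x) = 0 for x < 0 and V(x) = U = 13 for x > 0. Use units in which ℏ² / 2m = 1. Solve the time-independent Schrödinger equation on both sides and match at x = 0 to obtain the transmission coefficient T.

The wavenumbers are k₁ = √(2mE)/ℏ = 4.087 on the left and k₂ = √(2m(E − U))/ℏ = 1.924 on the right.
Matching ψ and ψ′ at x = 0 gives r = (k₁ − k₂)/(k₁ + k₂), so R = r² = 0.1295 and T = 1 − R = 0.8705.

T = 0.870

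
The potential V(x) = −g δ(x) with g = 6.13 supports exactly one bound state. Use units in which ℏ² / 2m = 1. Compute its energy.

E = -9.39

For x ≠ 0 the bound state is ψ ∝ e^{−κ|x|}; integrating the TISE across the delta gives the cusp condition 2κ = 2mg/ℏ², so κ = 3.065.
Then E = −ℏ²κ²/(2m) = −mg²/(2ℏ²) = -9.394.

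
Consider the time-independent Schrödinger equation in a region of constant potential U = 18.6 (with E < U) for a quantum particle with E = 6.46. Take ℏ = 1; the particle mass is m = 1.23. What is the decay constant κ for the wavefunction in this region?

Since E < U the TISE in this region is ψ'' = κ²ψ with κ = √(2m(U − E))/ℏ.
κ = √(2 × 1.23 × 12.14) = 5.465.

κ = 5.46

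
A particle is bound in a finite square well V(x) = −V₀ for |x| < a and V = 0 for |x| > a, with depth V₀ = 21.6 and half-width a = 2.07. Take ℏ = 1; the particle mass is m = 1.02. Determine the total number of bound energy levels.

N = 9

Define the well-strength parameter z₀ = (a/ℏ)√(2mV₀) = 2.07 × √(2·1.02·21.6) = 13.74.
A new bound state (alternating even/odd) appears each time z₀ passes a multiple of π/2, so N = ⌊2z₀/π⌋ + 1 = ⌊8.748⌋ + 1 = 9.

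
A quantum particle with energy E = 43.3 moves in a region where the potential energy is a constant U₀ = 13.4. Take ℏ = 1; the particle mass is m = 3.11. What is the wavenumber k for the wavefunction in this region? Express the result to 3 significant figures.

With E > U₀ the solution is oscillatory, ψ ∝ e^{±ikx} with k = √(2m(E − U₀))/ℏ.
k = √(2 × 3.11 × 29.9) = 13.64.

k = 13.6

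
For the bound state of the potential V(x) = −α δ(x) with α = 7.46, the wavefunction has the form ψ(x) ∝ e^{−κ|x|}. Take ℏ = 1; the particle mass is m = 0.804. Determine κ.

κ = 6.00

Integrate −(ℏ²/2m)ψ'' − αδ(x)ψ = Eψ from −ε to +ε: the ψ'' term gives ψ'(0⁺) − ψ'(0⁻) and the δ term gives −(2mα/ℏ²)ψ(0).
With ψ ∝ e^{−κ|x|} this yields −2κ = −2mα/ℏ², so κ = mα/ℏ² = 5.998.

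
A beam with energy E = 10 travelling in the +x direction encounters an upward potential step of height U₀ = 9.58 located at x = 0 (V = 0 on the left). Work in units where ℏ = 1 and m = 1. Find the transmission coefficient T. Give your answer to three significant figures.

T = 0.565

On each side the TISE gives plane waves with k = √(2m(E − V))/ℏ: k₁ = √(2·1·10) = 4.472, k₂ = √(2·1·0.42) = 0.9165.
Continuity of ψ and ψ′ at the step yields the reflection amplitude r = (k₁ − k₂)/(k₁ + k₂) = 0.6598; thus R = |r|² = 0.4354, T = 0.5646.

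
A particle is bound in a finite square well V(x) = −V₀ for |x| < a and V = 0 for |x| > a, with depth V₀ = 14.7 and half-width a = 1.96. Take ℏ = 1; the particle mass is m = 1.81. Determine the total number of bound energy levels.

Define the well-strength parameter z₀ = (a/ℏ)√(2mV₀) = 1.96 × √(2·1.81·14.7) = 14.30.
A new bound state (alternating even/odd) appears each time z₀ passes a multiple of π/2, so N = ⌊2z₀/π⌋ + 1 = ⌊9.102⌋ + 1 = 10.

N = 10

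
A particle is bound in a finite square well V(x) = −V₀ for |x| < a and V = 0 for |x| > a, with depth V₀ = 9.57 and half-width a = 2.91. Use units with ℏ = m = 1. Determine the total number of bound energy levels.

The dimensionless depth is z₀ = a√(2mV₀)/ℏ = 2.91 × √(19.14) = 12.73.
The even/odd transcendental equations gain one root per π/2 in z₀, giving N = 1 + ⌊2z₀/π⌋ = 1 + ⌊8.105⌋ = 9.

N = 9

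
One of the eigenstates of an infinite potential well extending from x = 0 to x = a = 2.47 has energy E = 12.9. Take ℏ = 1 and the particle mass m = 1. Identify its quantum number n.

n = 4

From E_n = n²π²ℏ²/(2ma²) invert to n = √(2ma²E)/(πℏ).
n = (2.47/π) × √(2 × 1 × 12.9) = 3.994 → n = 4.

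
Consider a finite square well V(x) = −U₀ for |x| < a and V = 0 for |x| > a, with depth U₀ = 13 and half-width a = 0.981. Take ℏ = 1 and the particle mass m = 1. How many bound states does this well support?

N = 4

The dimensionless depth is z₀ = a√(2mU₀)/ℏ = 0.981 × √(26.00) = 5.002.
The even/odd transcendental equations gain one root per π/2 in z₀, giving N = 1 + ⌊2z₀/π⌋ = 1 + ⌊3.184⌋ = 4.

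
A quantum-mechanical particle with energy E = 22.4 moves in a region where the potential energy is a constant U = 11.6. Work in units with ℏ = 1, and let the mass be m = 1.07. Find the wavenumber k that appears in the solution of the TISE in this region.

With E > U the solution is oscillatory, ψ ∝ e^{±ikx} with k = √(2m(E − U))/ℏ.
k = √(2 × 1.07 × 10.8) = 4.807.

k = 4.81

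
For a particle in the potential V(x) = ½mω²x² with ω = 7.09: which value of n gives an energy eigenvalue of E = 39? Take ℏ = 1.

E_n = ℏω(n + ½) ⇒ n = E/(ℏω) − ½ = 39/7.09 − 0.5 = 5.001 → n = 5.

n = 5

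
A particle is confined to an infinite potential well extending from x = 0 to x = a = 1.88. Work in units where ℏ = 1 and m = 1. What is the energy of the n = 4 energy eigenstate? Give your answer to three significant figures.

The infinite-well eigenfunctions ψ_n = √(2/a) sin(nπx/a) vanish at both walls, giving E_n = n²π²ℏ²/(2ma²).
E_4 = 4² × π² / (2 × 1 × 1.88²) = 22.34.

E = 22.3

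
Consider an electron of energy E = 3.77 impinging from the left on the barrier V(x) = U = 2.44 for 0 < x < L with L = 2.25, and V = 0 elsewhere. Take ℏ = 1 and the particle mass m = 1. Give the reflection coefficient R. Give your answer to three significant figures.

E > U: inside the barrier k₂ = √(2m(E − U))/ℏ = 1.631, k₂L = 3.670.
T = [1 + U² sin²(k₂L) / (4E(E − U))]⁻¹ = 1/1.075 = 0.930.
R = 1 − T = 0.0701.

R = 0.0701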